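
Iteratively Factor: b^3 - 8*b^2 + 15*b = (b)*(b^2 - 8*b + 15) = b*(b - 3)*(b - 5)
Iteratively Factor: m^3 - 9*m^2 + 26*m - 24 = (m - 3)*(m^2 - 6*m + 8) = (m - 3)*(m - 2)*(m - 4)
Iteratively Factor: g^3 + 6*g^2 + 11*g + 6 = (g + 2)*(g^2 + 4*g + 3) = (g + 1)*(g + 2)*(g + 3)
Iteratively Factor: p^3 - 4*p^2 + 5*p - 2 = (p - 1)*(p^2 - 3*p + 2) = (p - 1)^2*(p - 2)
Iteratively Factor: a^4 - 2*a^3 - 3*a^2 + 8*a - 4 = (a - 1)*(a^3 - a^2 - 4*a + 4) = (a - 1)*(a + 2)*(a^2 - 3*a + 2) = (a - 1)^2*(a + 2)*(a - 2)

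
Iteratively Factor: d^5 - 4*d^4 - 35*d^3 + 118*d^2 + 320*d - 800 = (d + 4)*(d^4 - 8*d^3 - 3*d^2 + 130*d - 200) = (d + 4)^2*(d^3 - 12*d^2 + 45*d - 50) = (d - 2)*(d + 4)^2*(d^2 - 10*d + 25) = (d - 5)*(d - 2)*(d + 4)^2*(d - 5)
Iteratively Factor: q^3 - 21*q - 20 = (q + 1)*(q^2 - q - 20) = (q + 1)*(q + 4)*(q - 5)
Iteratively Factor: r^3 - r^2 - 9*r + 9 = (r + 3)*(r^2 - 4*r + 3) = (r - 1)*(r + 3)*(r - 3)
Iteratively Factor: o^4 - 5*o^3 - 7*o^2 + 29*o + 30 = (o + 1)*(o^3 - 6*o^2 - o + 30) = (o - 5)*(o + 1)*(o^2 - o - 6) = (o - 5)*(o - 3)*(o + 1)*(o + 2)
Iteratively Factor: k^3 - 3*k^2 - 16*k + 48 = (k + 4)*(k^2 - 7*k + 12) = (k - 3)*(k + 4)*(k - 4)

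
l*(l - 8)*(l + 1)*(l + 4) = l^4 - 3*l^3 - 36*l^2 - 32*l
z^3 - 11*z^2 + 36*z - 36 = (z - 6)*(z - 3)*(z - 2)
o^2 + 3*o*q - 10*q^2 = (o - 2*q)*(o + 5*q)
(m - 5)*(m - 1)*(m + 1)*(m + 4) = m^4 - m^3 - 21*m^2 + m + 20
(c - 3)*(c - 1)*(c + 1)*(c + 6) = c^4 + 3*c^3 - 19*c^2 - 3*c + 18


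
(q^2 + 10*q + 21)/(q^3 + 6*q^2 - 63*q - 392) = (q + 3)/(q^2 - q - 56)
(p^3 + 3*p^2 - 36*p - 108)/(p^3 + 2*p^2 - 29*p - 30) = (p^2 - 3*p - 18)/(p^2 - 4*p - 5)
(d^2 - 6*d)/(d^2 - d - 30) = d/(d + 5)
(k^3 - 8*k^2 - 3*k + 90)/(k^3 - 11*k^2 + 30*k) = (k + 3)/k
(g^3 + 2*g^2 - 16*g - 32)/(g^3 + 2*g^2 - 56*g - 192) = (g^2 - 2*g - 8)/(g^2 - 2*g - 48)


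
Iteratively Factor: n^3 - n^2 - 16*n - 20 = (n + 2)*(n^2 - 3*n - 10) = (n + 2)^2*(n - 5)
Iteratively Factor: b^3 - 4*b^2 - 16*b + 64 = (b - 4)*(b^2 - 16) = (b - 4)*(b + 4)*(b - 4)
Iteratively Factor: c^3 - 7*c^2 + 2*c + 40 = (c - 4)*(c^2 - 3*c - 10) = (c - 5)*(c - 4)*(c + 2)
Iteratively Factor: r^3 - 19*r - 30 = (r + 2)*(r^2 - 2*r - 15) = (r + 2)*(r + 3)*(r - 5)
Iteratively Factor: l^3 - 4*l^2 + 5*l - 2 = (l - 2)*(l^2 - 2*l + 1) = (l - 2)*(l - 1)*(l - 1)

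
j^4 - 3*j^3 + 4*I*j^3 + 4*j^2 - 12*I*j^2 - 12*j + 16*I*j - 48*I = (j - 3)*(j - 2*I)*(j + 2*I)*(j + 4*I)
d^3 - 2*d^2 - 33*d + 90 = (d - 5)*(d - 3)*(d + 6)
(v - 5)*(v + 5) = v^2 - 25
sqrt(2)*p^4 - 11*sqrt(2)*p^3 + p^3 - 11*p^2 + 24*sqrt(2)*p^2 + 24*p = p*(p - 8)*(p - 3)*(sqrt(2)*p + 1)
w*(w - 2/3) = w^2 - 2*w/3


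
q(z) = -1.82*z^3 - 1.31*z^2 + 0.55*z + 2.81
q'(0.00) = 0.55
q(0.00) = 2.81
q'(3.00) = -56.45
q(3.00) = -56.47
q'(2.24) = -32.71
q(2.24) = -22.99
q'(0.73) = -4.27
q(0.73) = 1.81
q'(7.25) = -305.44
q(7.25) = -755.62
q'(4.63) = -128.63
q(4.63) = -203.37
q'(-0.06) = 0.69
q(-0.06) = 2.77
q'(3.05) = -58.23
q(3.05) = -59.34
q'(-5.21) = -134.01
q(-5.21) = 221.77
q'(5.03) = -150.77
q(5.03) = -259.19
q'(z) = -5.46*z^2 - 2.62*z + 0.55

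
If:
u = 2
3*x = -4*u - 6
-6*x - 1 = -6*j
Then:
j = -9/2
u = 2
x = -14/3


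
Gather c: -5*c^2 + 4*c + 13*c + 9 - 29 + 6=-5*c^2 + 17*c - 14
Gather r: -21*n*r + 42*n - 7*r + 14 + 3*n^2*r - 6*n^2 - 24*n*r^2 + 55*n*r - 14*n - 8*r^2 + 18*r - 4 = -6*n^2 + 28*n + r^2*(-24*n - 8) + r*(3*n^2 + 34*n + 11) + 10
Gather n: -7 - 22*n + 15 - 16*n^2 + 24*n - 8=-16*n^2 + 2*n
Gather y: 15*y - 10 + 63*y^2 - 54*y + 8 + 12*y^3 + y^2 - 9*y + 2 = 12*y^3 + 64*y^2 - 48*y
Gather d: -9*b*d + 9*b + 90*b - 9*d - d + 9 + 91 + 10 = 99*b + d*(-9*b - 10) + 110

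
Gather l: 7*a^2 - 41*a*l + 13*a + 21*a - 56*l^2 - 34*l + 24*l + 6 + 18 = 7*a^2 + 34*a - 56*l^2 + l*(-41*a - 10) + 24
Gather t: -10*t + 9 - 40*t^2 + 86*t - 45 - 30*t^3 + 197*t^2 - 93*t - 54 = -30*t^3 + 157*t^2 - 17*t - 90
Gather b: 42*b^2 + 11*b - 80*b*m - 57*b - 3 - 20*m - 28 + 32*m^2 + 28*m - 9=42*b^2 + b*(-80*m - 46) + 32*m^2 + 8*m - 40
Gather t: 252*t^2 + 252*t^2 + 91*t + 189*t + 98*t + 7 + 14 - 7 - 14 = 504*t^2 + 378*t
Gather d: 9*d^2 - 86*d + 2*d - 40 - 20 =9*d^2 - 84*d - 60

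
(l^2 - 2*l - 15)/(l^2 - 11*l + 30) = (l + 3)/(l - 6)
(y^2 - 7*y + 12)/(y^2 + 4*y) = (y^2 - 7*y + 12)/(y*(y + 4))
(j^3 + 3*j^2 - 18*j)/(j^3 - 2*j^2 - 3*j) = (j + 6)/(j + 1)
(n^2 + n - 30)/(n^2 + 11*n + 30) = (n - 5)/(n + 5)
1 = 1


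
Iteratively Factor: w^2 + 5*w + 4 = (w + 1)*(w + 4)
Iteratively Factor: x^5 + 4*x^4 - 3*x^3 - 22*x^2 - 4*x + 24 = (x + 3)*(x^4 + x^3 - 6*x^2 - 4*x + 8) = (x - 2)*(x + 3)*(x^3 + 3*x^2 - 4) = (x - 2)*(x + 2)*(x + 3)*(x^2 + x - 2) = (x - 2)*(x - 1)*(x + 2)*(x + 3)*(x + 2)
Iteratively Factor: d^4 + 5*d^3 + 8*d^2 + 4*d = (d + 1)*(d^3 + 4*d^2 + 4*d) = (d + 1)*(d + 2)*(d^2 + 2*d) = d*(d + 1)*(d + 2)*(d + 2)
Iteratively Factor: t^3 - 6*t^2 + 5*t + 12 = (t + 1)*(t^2 - 7*t + 12) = (t - 4)*(t + 1)*(t - 3)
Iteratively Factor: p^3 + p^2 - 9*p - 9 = (p - 3)*(p^2 + 4*p + 3) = (p - 3)*(p + 1)*(p + 3)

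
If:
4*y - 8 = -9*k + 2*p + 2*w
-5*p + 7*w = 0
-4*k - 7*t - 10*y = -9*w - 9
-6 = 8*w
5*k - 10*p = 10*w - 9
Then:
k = -27/5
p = -21/20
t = -2173/140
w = -3/4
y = 53/4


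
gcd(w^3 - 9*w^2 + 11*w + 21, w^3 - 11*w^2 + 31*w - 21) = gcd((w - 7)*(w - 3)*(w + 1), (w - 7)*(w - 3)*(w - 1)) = w^2 - 10*w + 21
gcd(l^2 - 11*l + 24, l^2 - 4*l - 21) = 1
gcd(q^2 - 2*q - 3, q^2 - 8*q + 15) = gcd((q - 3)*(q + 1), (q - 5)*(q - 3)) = q - 3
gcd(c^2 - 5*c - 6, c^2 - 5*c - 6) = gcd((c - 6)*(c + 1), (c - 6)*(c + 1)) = c^2 - 5*c - 6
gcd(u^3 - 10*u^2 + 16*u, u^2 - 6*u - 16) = u - 8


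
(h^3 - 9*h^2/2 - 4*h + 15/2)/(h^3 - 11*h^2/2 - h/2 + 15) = (h - 1)/(h - 2)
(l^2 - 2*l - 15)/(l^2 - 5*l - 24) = (l - 5)/(l - 8)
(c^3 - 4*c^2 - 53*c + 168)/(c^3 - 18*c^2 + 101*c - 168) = (c + 7)/(c - 7)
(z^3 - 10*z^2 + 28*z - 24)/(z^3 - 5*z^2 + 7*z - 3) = (z^3 - 10*z^2 + 28*z - 24)/(z^3 - 5*z^2 + 7*z - 3)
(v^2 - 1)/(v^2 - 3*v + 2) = (v + 1)/(v - 2)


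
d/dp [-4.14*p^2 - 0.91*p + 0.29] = -8.28*p - 0.91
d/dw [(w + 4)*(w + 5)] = 2*w + 9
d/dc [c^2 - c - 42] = 2*c - 1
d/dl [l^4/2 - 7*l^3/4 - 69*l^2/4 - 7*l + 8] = 2*l^3 - 21*l^2/4 - 69*l/2 - 7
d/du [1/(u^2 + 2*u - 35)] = 2*(-u - 1)/(u^2 + 2*u - 35)^2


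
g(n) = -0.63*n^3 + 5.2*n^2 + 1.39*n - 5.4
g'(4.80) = 7.76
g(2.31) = 17.79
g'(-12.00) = -395.57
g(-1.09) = 0.08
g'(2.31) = 15.33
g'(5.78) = -1.64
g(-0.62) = -4.11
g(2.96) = 27.94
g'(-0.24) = -1.21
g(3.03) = 29.03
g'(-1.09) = -12.19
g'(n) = -1.89*n^2 + 10.4*n + 1.39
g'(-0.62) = -5.78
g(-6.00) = 309.54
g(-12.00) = 1815.36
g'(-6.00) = -129.05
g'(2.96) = 15.61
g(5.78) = 54.70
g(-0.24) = -5.43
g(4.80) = 51.41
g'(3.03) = 15.55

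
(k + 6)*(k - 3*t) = k^2 - 3*k*t + 6*k - 18*t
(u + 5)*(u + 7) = u^2 + 12*u + 35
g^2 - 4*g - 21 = (g - 7)*(g + 3)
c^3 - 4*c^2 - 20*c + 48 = (c - 6)*(c - 2)*(c + 4)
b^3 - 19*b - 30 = (b - 5)*(b + 2)*(b + 3)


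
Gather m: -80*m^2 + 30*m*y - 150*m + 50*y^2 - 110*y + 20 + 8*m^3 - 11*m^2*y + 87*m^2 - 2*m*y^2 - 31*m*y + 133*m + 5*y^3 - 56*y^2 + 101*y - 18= 8*m^3 + m^2*(7 - 11*y) + m*(-2*y^2 - y - 17) + 5*y^3 - 6*y^2 - 9*y + 2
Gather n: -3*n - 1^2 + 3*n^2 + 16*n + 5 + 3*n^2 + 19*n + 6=6*n^2 + 32*n + 10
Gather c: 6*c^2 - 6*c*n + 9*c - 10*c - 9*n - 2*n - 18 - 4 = 6*c^2 + c*(-6*n - 1) - 11*n - 22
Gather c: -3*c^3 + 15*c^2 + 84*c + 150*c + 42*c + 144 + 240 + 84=-3*c^3 + 15*c^2 + 276*c + 468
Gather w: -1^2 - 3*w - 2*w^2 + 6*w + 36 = -2*w^2 + 3*w + 35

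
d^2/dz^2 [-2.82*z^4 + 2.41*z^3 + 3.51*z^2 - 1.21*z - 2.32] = -33.84*z^2 + 14.46*z + 7.02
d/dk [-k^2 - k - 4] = -2*k - 1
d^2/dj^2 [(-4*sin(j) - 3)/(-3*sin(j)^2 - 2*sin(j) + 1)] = 2*(-18*sin(j)^4 - 24*sin(j)^3 - 3*sin(j)^2 + 56*sin(j) + 29)/((sin(j) + 1)^2*(3*sin(j) - 1)^3)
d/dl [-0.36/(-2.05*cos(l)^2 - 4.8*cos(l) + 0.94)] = (1.476*cos(l) + 1.728)*sin(l)/(2.05*cos(l)^2 + 4.8*cos(l) - 0.94)^2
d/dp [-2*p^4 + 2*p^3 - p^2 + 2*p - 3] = -8*p^3 + 6*p^2 - 2*p + 2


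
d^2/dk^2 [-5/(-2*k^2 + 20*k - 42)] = 5*(-k^2 + 10*k + 4*(k - 5)^2 - 21)/(k^2 - 10*k + 21)^3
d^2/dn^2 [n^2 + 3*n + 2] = 2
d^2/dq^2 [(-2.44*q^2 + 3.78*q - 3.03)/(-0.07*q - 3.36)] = (4.44089209850063e-16*q + 56.901054)/(0.000343*q^3 + 0.049392*q^2 + 2.370816*q + 37.933056)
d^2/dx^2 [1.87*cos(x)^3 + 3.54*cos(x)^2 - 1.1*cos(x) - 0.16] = -0.3025*cos(x) - 7.08*cos(2*x) - 4.2075*cos(3*x)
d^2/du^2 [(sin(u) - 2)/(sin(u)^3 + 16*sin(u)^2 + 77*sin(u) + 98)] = 2*(-2*sin(u)^5 + 13*sin(u)^4 + 121*sin(u)^3 + 136*sin(u)^2 - 392*sin(u) - 332)/((sin(u) + 2)^3*(sin(u) + 7)^4)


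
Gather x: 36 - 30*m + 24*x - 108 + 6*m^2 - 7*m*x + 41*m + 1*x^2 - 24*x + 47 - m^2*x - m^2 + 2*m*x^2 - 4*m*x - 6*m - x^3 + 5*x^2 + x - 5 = 5*m^2 + 5*m - x^3 + x^2*(2*m + 6) + x*(-m^2 - 11*m + 1) - 30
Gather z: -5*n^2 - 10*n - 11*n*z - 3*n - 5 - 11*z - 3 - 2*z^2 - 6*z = -5*n^2 - 13*n - 2*z^2 + z*(-11*n - 17) - 8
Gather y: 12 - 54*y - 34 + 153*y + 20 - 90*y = 9*y - 2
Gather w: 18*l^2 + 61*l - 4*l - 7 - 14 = 18*l^2 + 57*l - 21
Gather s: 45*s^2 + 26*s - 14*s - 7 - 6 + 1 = 45*s^2 + 12*s - 12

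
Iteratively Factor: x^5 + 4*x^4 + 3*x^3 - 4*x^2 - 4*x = (x + 2)*(x^4 + 2*x^3 - x^2 - 2*x) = (x + 2)^2*(x^3 - x) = (x - 1)*(x + 2)^2*(x^2 + x) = x*(x - 1)*(x + 2)^2*(x + 1)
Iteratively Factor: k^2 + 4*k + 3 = (k + 1)*(k + 3)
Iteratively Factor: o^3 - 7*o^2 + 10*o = (o - 2)*(o^2 - 5*o) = o*(o - 2)*(o - 5)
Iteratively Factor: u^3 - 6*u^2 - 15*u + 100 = (u - 5)*(u^2 - u - 20) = (u - 5)*(u + 4)*(u - 5)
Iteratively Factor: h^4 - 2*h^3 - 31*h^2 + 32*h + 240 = (h + 3)*(h^3 - 5*h^2 - 16*h + 80) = (h - 4)*(h + 3)*(h^2 - h - 20) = (h - 4)*(h + 3)*(h + 4)*(h - 5)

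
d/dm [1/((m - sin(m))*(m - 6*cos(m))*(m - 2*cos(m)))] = (-(m - sin(m))*(m - 6*cos(m))*(2*sin(m) + 1) - (m - sin(m))*(m - 2*cos(m))*(6*sin(m) + 1) + (m - 6*cos(m))*(m - 2*cos(m))*(cos(m) - 1))/((m - sin(m))^2*(m - 6*cos(m))^2*(m - 2*cos(m))^2)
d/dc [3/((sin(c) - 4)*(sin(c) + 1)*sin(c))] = 3*(-3*cos(c) + 6/tan(c) + 4*cos(c)/sin(c)^2)/((sin(c) - 4)^2*(sin(c) + 1)^2)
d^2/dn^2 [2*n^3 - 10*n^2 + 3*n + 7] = 12*n - 20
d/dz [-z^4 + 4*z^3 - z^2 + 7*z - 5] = -4*z^3 + 12*z^2 - 2*z + 7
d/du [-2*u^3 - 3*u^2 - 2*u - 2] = -6*u^2 - 6*u - 2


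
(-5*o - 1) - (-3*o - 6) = 5 - 2*o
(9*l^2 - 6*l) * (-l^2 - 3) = -9*l^4 + 6*l^3 - 27*l^2 + 18*l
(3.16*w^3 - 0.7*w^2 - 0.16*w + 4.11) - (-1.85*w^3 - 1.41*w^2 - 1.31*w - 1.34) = 5.01*w^3 + 0.71*w^2 + 1.15*w + 5.45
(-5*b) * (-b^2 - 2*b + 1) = 5*b^3 + 10*b^2 - 5*b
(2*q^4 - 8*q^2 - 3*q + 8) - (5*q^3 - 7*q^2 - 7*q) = 2*q^4 - 5*q^3 - q^2 + 4*q + 8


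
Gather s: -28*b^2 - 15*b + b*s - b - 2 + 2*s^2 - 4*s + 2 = -28*b^2 - 16*b + 2*s^2 + s*(b - 4)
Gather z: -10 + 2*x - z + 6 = 2*x - z - 4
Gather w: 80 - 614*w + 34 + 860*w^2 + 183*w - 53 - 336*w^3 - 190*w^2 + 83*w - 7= -336*w^3 + 670*w^2 - 348*w + 54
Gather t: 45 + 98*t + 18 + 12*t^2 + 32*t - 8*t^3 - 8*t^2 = -8*t^3 + 4*t^2 + 130*t + 63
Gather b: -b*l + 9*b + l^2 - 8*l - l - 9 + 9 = b*(9 - l) + l^2 - 9*l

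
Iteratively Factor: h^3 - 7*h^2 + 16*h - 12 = (h - 2)*(h^2 - 5*h + 6) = (h - 3)*(h - 2)*(h - 2)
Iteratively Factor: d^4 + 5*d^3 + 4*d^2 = (d + 4)*(d^3 + d^2) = (d + 1)*(d + 4)*(d^2) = d*(d + 1)*(d + 4)*(d)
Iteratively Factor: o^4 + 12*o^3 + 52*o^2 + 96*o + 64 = (o + 2)*(o^3 + 10*o^2 + 32*o + 32) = (o + 2)*(o + 4)*(o^2 + 6*o + 8) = (o + 2)*(o + 4)^2*(o + 2)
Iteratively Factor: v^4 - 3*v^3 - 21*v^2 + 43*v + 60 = (v + 1)*(v^3 - 4*v^2 - 17*v + 60) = (v + 1)*(v + 4)*(v^2 - 8*v + 15) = (v - 3)*(v + 1)*(v + 4)*(v - 5)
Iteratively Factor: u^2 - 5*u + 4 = (u - 4)*(u - 1)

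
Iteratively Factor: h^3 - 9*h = (h + 3)*(h^2 - 3*h) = (h - 3)*(h + 3)*(h)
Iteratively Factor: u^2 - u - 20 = (u - 5)*(u + 4)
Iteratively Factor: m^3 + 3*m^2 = (m)*(m^2 + 3*m) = m*(m + 3)*(m)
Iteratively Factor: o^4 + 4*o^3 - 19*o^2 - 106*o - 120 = (o + 4)*(o^3 - 19*o - 30) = (o - 5)*(o + 4)*(o^2 + 5*o + 6) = (o - 5)*(o + 3)*(o + 4)*(o + 2)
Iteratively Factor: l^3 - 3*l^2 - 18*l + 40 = (l - 5)*(l^2 + 2*l - 8) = (l - 5)*(l + 4)*(l - 2)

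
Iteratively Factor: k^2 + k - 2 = (k - 1)*(k + 2)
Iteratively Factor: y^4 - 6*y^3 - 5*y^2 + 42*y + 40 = (y - 4)*(y^3 - 2*y^2 - 13*y - 10) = (y - 4)*(y + 1)*(y^2 - 3*y - 10) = (y - 5)*(y - 4)*(y + 1)*(y + 2)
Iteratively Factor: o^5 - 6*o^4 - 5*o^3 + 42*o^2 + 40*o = (o)*(o^4 - 6*o^3 - 5*o^2 + 42*o + 40) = o*(o - 4)*(o^3 - 2*o^2 - 13*o - 10) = o*(o - 5)*(o - 4)*(o^2 + 3*o + 2) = o*(o - 5)*(o - 4)*(o + 2)*(o + 1)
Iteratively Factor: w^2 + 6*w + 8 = (w + 2)*(w + 4)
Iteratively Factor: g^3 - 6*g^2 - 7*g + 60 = (g + 3)*(g^2 - 9*g + 20) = (g - 4)*(g + 3)*(g - 5)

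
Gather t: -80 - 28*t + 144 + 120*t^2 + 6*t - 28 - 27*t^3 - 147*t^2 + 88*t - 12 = -27*t^3 - 27*t^2 + 66*t + 24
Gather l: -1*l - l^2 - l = -l^2 - 2*l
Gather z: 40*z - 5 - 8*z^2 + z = -8*z^2 + 41*z - 5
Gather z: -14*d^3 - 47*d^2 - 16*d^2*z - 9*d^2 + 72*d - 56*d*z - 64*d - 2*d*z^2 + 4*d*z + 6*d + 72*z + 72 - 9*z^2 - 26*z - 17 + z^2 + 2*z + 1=-14*d^3 - 56*d^2 + 14*d + z^2*(-2*d - 8) + z*(-16*d^2 - 52*d + 48) + 56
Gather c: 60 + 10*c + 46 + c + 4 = 11*c + 110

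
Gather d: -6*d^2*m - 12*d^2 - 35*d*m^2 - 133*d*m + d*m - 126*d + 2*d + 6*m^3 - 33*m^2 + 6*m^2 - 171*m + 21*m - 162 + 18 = d^2*(-6*m - 12) + d*(-35*m^2 - 132*m - 124) + 6*m^3 - 27*m^2 - 150*m - 144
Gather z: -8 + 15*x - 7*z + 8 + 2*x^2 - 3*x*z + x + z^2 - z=2*x^2 + 16*x + z^2 + z*(-3*x - 8)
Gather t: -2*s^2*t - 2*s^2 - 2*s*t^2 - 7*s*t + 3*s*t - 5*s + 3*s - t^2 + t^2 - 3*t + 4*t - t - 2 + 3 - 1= -2*s^2 - 2*s*t^2 - 2*s + t*(-2*s^2 - 4*s)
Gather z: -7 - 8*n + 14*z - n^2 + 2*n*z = -n^2 - 8*n + z*(2*n + 14) - 7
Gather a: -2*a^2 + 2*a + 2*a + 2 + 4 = -2*a^2 + 4*a + 6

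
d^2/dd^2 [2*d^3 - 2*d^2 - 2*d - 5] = 12*d - 4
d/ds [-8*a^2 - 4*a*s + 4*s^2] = -4*a + 8*s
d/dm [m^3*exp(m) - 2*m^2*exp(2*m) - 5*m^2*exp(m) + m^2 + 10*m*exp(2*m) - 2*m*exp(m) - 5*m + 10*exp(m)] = m^3*exp(m) - 4*m^2*exp(2*m) - 2*m^2*exp(m) + 16*m*exp(2*m) - 12*m*exp(m) + 2*m + 10*exp(2*m) + 8*exp(m) - 5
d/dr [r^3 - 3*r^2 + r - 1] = 3*r^2 - 6*r + 1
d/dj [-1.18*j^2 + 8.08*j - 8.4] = 8.08 - 2.36*j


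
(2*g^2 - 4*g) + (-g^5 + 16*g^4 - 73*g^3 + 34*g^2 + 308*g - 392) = -g^5 + 16*g^4 - 73*g^3 + 36*g^2 + 304*g - 392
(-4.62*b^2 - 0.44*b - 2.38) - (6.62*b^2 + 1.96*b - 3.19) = -11.24*b^2 - 2.4*b + 0.81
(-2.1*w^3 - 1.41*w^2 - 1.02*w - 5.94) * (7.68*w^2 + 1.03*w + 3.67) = -16.128*w^5 - 12.9918*w^4 - 16.9929*w^3 - 51.8445*w^2 - 9.8616*w - 21.7998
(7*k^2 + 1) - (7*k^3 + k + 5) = -7*k^3 + 7*k^2 - k - 4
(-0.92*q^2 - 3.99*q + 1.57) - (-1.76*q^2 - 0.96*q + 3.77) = 0.84*q^2 - 3.03*q - 2.2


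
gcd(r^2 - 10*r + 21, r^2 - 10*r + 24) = 1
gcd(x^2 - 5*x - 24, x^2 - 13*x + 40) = x - 8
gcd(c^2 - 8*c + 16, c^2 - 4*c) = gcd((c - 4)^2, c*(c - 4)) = c - 4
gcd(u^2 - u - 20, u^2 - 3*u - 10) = u - 5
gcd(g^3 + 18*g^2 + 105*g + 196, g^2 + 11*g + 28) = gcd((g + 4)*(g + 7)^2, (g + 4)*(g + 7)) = g^2 + 11*g + 28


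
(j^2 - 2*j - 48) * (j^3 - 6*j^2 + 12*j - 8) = j^5 - 8*j^4 - 24*j^3 + 256*j^2 - 560*j + 384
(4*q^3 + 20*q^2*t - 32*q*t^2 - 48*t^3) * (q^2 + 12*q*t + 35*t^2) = 4*q^5 + 68*q^4*t + 348*q^3*t^2 + 268*q^2*t^3 - 1696*q*t^4 - 1680*t^5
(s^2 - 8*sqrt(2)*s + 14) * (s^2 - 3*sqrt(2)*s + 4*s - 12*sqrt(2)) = s^4 - 11*sqrt(2)*s^3 + 4*s^3 - 44*sqrt(2)*s^2 + 62*s^2 - 42*sqrt(2)*s + 248*s - 168*sqrt(2)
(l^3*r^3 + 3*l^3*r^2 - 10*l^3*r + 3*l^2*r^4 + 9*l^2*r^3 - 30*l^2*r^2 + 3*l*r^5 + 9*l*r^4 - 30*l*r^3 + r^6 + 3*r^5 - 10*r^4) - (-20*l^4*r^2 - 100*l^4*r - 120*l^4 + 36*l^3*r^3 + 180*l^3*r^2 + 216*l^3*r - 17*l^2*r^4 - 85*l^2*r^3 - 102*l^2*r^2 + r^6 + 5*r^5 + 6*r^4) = 20*l^4*r^2 + 100*l^4*r + 120*l^4 - 35*l^3*r^3 - 177*l^3*r^2 - 226*l^3*r + 20*l^2*r^4 + 94*l^2*r^3 + 72*l^2*r^2 + 3*l*r^5 + 9*l*r^4 - 30*l*r^3 - 2*r^5 - 16*r^4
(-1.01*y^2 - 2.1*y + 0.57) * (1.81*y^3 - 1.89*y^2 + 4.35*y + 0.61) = -1.8281*y^5 - 1.8921*y^4 + 0.6072*y^3 - 10.8284*y^2 + 1.1985*y + 0.3477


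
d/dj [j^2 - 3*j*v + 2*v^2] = 2*j - 3*v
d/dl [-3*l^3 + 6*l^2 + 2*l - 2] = -9*l^2 + 12*l + 2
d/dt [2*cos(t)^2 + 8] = -2*sin(2*t)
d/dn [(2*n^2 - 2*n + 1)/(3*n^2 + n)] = (8*n^2 - 6*n - 1)/(n^2*(9*n^2 + 6*n + 1))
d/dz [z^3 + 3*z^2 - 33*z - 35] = 3*z^2 + 6*z - 33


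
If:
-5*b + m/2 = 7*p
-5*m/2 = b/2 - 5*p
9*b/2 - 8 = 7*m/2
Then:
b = 160/223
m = -304/223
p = -136/223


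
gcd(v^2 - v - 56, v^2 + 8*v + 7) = v + 7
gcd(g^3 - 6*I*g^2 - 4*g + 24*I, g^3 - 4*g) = g^2 - 4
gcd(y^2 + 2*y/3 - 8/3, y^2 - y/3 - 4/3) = y - 4/3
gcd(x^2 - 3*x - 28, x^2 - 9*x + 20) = 1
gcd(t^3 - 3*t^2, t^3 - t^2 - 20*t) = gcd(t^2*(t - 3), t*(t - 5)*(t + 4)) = t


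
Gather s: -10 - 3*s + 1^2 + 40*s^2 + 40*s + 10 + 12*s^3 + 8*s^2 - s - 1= 12*s^3 + 48*s^2 + 36*s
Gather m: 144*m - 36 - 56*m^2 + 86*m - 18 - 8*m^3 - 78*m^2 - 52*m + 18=-8*m^3 - 134*m^2 + 178*m - 36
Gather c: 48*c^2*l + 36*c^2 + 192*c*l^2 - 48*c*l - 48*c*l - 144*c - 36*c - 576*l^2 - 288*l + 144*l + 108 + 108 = c^2*(48*l + 36) + c*(192*l^2 - 96*l - 180) - 576*l^2 - 144*l + 216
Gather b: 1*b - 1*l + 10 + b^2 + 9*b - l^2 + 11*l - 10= b^2 + 10*b - l^2 + 10*l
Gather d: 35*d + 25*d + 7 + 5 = 60*d + 12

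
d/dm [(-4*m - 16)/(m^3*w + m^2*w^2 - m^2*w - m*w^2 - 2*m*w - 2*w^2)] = 4*(-m^3 - m^2*w + m^2 + m*w + 2*m + 2*w - (m + 4)*(-3*m^2 - 2*m*w + 2*m + w + 2))/(w*(-m^3 - m^2*w + m^2 + m*w + 2*m + 2*w)^2)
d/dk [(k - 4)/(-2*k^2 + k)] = 2*(k^2 - 8*k + 2)/(k^2*(4*k^2 - 4*k + 1))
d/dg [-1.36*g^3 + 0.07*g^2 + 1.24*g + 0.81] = -4.08*g^2 + 0.14*g + 1.24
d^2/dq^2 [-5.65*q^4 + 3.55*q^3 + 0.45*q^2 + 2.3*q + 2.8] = -67.8*q^2 + 21.3*q + 0.9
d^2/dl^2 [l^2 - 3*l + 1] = 2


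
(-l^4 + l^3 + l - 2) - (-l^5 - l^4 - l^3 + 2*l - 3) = l^5 + 2*l^3 - l + 1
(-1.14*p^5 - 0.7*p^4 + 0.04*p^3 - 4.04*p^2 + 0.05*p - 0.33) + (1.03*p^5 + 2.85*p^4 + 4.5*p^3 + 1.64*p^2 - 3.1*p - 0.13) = -0.11*p^5 + 2.15*p^4 + 4.54*p^3 - 2.4*p^2 - 3.05*p - 0.46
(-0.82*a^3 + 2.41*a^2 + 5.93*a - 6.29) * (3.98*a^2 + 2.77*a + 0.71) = -3.2636*a^5 + 7.3204*a^4 + 29.6949*a^3 - 6.897*a^2 - 13.213*a - 4.4659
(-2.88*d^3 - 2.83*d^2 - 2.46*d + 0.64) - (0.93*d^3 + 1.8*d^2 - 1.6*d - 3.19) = -3.81*d^3 - 4.63*d^2 - 0.86*d + 3.83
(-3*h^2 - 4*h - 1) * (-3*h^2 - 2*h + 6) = 9*h^4 + 18*h^3 - 7*h^2 - 22*h - 6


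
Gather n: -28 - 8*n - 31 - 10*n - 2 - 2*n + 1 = -20*n - 60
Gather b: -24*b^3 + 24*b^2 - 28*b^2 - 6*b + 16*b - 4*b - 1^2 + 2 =-24*b^3 - 4*b^2 + 6*b + 1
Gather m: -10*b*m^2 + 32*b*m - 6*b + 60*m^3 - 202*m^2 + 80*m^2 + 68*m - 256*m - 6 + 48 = -6*b + 60*m^3 + m^2*(-10*b - 122) + m*(32*b - 188) + 42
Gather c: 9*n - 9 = 9*n - 9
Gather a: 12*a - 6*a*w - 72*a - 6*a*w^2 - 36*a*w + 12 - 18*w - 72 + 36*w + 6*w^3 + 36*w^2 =a*(-6*w^2 - 42*w - 60) + 6*w^3 + 36*w^2 + 18*w - 60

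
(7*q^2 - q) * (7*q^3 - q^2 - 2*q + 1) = 49*q^5 - 14*q^4 - 13*q^3 + 9*q^2 - q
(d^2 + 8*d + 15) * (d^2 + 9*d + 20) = d^4 + 17*d^3 + 107*d^2 + 295*d + 300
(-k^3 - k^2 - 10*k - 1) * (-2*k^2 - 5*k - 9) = 2*k^5 + 7*k^4 + 34*k^3 + 61*k^2 + 95*k + 9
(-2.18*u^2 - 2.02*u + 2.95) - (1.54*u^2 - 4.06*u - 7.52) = -3.72*u^2 + 2.04*u + 10.47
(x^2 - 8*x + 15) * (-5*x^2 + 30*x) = -5*x^4 + 70*x^3 - 315*x^2 + 450*x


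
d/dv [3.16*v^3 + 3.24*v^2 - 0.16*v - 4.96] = 9.48*v^2 + 6.48*v - 0.16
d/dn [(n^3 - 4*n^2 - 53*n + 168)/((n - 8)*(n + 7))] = 1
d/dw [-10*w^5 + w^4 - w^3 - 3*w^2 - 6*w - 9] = -50*w^4 + 4*w^3 - 3*w^2 - 6*w - 6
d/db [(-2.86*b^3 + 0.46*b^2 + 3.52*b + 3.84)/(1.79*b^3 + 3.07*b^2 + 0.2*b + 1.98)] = (-9.6036*b^4 - 13.7456*b^3 - 48.3236*b^2 - 21.756*b + 6.2016)/(3.2041*b^6 + 10.9906*b^5 + 10.1409*b^4 + 8.3164*b^3 + 12.1972*b^2 + 0.792*b + 3.9204)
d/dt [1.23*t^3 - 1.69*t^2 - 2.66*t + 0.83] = 3.69*t^2 - 3.38*t - 2.66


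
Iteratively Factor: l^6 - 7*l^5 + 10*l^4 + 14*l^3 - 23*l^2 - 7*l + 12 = (l - 4)*(l^5 - 3*l^4 - 2*l^3 + 6*l^2 + l - 3) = (l - 4)*(l - 1)*(l^4 - 2*l^3 - 4*l^2 + 2*l + 3) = (l - 4)*(l - 3)*(l - 1)*(l^3 + l^2 - l - 1) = (l - 4)*(l - 3)*(l - 1)*(l + 1)*(l^2 - 1) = (l - 4)*(l - 3)*(l - 1)*(l + 1)^2*(l - 1)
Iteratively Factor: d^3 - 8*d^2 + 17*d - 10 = (d - 2)*(d^2 - 6*d + 5) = (d - 2)*(d - 1)*(d - 5)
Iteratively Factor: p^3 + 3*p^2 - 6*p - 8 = (p + 4)*(p^2 - p - 2) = (p + 1)*(p + 4)*(p - 2)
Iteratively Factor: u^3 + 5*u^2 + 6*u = (u)*(u^2 + 5*u + 6) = u*(u + 3)*(u + 2)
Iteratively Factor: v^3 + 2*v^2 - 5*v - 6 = (v + 1)*(v^2 + v - 6) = (v + 1)*(v + 3)*(v - 2)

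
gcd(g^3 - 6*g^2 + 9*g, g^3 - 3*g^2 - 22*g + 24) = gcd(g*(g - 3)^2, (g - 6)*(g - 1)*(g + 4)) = 1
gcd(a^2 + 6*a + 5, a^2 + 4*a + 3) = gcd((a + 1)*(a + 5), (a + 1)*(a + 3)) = a + 1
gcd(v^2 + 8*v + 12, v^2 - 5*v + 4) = 1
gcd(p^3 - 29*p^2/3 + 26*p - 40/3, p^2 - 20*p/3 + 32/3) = p - 4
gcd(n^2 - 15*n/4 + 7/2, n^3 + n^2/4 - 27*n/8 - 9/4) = n - 2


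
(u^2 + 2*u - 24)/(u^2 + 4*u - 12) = (u - 4)/(u - 2)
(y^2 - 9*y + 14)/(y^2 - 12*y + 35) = (y - 2)/(y - 5)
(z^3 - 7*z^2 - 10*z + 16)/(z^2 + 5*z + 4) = (z^3 - 7*z^2 - 10*z + 16)/(z^2 + 5*z + 4)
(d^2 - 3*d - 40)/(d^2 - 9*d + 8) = (d + 5)/(d - 1)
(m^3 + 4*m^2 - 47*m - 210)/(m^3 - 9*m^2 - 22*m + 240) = (m^2 - m - 42)/(m^2 - 14*m + 48)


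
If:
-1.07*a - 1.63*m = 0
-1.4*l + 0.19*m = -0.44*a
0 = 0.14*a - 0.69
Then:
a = 4.93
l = 1.11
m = -3.24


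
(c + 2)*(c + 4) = c^2 + 6*c + 8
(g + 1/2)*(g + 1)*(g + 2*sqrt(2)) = g^3 + 3*g^2/2 + 2*sqrt(2)*g^2 + g/2 + 3*sqrt(2)*g + sqrt(2)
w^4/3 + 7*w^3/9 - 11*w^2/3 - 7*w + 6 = (w/3 + 1)*(w - 3)*(w - 2/3)*(w + 3)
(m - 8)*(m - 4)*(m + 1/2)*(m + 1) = m^4 - 21*m^3/2 + 29*m^2/2 + 42*m + 16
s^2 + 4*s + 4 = (s + 2)^2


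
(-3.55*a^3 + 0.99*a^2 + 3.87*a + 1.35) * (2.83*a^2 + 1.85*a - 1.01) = -10.0465*a^5 - 3.7658*a^4 + 16.3691*a^3 + 9.9801*a^2 - 1.4112*a - 1.3635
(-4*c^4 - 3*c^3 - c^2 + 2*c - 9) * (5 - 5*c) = 20*c^5 - 5*c^4 - 10*c^3 - 15*c^2 + 55*c - 45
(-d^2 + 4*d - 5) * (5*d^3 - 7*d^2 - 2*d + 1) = -5*d^5 + 27*d^4 - 51*d^3 + 26*d^2 + 14*d - 5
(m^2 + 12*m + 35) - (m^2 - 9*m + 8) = 21*m + 27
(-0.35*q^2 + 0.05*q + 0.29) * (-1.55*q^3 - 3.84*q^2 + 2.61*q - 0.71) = 0.5425*q^5 + 1.2665*q^4 - 1.555*q^3 - 0.7346*q^2 + 0.7214*q - 0.2059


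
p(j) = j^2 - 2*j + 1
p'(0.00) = -2.00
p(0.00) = 1.00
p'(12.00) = 22.00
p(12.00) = 121.00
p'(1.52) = 1.04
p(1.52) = 0.27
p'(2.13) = 2.26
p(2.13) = 1.28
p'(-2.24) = -6.48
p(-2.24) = 10.50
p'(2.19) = 2.38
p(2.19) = 1.42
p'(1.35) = 0.70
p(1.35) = 0.12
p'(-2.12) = -6.24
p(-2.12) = 9.73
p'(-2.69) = -7.38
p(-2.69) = 13.62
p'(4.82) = 7.64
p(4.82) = 14.59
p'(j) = 2*j - 2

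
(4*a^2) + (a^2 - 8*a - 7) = 5*a^2 - 8*a - 7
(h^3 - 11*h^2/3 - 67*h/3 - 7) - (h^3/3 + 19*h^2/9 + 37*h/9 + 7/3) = 2*h^3/3 - 52*h^2/9 - 238*h/9 - 28/3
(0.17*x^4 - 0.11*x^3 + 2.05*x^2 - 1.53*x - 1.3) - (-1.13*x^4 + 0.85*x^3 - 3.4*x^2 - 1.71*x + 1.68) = 1.3*x^4 - 0.96*x^3 + 5.45*x^2 + 0.18*x - 2.98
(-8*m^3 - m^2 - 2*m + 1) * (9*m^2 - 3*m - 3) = -72*m^5 + 15*m^4 + 9*m^3 + 18*m^2 + 3*m - 3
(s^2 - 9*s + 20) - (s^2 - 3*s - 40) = 60 - 6*s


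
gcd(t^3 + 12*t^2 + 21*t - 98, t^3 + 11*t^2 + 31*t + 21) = t + 7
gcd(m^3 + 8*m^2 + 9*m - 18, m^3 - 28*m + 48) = m + 6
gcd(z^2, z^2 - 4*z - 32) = 1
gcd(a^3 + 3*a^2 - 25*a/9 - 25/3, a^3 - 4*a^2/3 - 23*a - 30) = a^2 + 14*a/3 + 5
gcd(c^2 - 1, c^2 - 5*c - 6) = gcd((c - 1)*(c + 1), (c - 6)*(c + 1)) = c + 1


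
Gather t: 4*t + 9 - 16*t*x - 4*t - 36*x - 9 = -16*t*x - 36*x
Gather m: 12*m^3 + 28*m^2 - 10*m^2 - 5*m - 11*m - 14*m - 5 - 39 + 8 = 12*m^3 + 18*m^2 - 30*m - 36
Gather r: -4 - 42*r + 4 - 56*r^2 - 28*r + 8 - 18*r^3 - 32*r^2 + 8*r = -18*r^3 - 88*r^2 - 62*r + 8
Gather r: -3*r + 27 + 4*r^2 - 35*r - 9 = 4*r^2 - 38*r + 18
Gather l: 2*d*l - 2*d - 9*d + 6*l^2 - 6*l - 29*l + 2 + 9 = -11*d + 6*l^2 + l*(2*d - 35) + 11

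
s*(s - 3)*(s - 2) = s^3 - 5*s^2 + 6*s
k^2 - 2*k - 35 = (k - 7)*(k + 5)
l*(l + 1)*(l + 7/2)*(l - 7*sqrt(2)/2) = l^4 - 7*sqrt(2)*l^3/2 + 9*l^3/2 - 63*sqrt(2)*l^2/4 + 7*l^2/2 - 49*sqrt(2)*l/4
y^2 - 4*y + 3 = (y - 3)*(y - 1)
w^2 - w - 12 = (w - 4)*(w + 3)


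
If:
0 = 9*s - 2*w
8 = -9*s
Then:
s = -8/9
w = -4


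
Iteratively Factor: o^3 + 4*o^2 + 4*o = (o + 2)*(o^2 + 2*o) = o*(o + 2)*(o + 2)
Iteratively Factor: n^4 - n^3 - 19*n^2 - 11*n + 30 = (n - 5)*(n^3 + 4*n^2 + n - 6) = (n - 5)*(n + 2)*(n^2 + 2*n - 3) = (n - 5)*(n - 1)*(n + 2)*(n + 3)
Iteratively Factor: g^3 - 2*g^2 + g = (g)*(g^2 - 2*g + 1) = g*(g - 1)*(g - 1)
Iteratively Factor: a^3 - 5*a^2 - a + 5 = (a - 1)*(a^2 - 4*a - 5) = (a - 5)*(a - 1)*(a + 1)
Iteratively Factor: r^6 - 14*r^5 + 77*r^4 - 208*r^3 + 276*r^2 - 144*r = (r - 4)*(r^5 - 10*r^4 + 37*r^3 - 60*r^2 + 36*r) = r*(r - 4)*(r^4 - 10*r^3 + 37*r^2 - 60*r + 36) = r*(r - 4)*(r - 3)*(r^3 - 7*r^2 + 16*r - 12) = r*(r - 4)*(r - 3)*(r - 2)*(r^2 - 5*r + 6) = r*(r - 4)*(r - 3)*(r - 2)^2*(r - 3)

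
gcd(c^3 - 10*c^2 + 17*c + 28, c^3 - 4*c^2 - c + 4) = c^2 - 3*c - 4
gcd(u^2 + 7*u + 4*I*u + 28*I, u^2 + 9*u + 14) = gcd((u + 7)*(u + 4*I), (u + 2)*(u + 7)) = u + 7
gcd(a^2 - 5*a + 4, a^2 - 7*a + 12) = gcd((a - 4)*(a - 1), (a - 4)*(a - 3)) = a - 4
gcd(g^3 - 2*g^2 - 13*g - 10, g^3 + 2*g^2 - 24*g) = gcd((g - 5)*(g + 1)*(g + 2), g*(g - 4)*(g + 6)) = 1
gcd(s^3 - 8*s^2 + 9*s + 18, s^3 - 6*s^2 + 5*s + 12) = s^2 - 2*s - 3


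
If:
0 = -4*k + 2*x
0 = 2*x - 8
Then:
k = 2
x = 4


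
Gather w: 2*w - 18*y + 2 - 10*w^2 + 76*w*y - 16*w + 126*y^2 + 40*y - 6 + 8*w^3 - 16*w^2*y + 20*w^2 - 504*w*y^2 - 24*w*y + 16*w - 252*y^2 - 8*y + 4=8*w^3 + w^2*(10 - 16*y) + w*(-504*y^2 + 52*y + 2) - 126*y^2 + 14*y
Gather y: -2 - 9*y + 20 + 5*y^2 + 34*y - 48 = 5*y^2 + 25*y - 30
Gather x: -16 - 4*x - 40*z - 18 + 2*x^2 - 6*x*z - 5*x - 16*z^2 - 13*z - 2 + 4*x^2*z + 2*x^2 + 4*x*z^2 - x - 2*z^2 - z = x^2*(4*z + 4) + x*(4*z^2 - 6*z - 10) - 18*z^2 - 54*z - 36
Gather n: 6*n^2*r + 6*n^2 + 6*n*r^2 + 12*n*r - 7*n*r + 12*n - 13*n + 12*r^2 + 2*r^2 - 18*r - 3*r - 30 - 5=n^2*(6*r + 6) + n*(6*r^2 + 5*r - 1) + 14*r^2 - 21*r - 35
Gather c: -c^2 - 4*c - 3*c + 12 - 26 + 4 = -c^2 - 7*c - 10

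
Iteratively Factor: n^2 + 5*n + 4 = (n + 1)*(n + 4)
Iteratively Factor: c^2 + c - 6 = (c - 2)*(c + 3)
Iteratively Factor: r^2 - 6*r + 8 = (r - 4)*(r - 2)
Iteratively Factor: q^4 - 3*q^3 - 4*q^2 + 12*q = (q)*(q^3 - 3*q^2 - 4*q + 12) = q*(q + 2)*(q^2 - 5*q + 6) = q*(q - 3)*(q + 2)*(q - 2)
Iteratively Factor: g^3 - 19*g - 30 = (g + 3)*(g^2 - 3*g - 10) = (g + 2)*(g + 3)*(g - 5)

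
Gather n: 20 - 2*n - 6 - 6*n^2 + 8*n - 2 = -6*n^2 + 6*n + 12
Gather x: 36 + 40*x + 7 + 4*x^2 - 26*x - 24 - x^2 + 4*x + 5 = 3*x^2 + 18*x + 24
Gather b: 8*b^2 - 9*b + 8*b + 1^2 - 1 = 8*b^2 - b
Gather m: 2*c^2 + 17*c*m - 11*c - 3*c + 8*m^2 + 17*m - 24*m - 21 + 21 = 2*c^2 - 14*c + 8*m^2 + m*(17*c - 7)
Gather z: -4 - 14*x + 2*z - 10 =-14*x + 2*z - 14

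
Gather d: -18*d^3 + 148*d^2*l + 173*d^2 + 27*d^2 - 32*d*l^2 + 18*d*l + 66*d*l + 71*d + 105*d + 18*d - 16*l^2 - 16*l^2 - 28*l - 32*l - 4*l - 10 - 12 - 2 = -18*d^3 + d^2*(148*l + 200) + d*(-32*l^2 + 84*l + 194) - 32*l^2 - 64*l - 24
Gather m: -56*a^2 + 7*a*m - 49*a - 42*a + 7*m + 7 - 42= -56*a^2 - 91*a + m*(7*a + 7) - 35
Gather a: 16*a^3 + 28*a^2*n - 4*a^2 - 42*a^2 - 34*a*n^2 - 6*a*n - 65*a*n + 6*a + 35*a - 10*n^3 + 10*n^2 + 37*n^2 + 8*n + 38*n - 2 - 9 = 16*a^3 + a^2*(28*n - 46) + a*(-34*n^2 - 71*n + 41) - 10*n^3 + 47*n^2 + 46*n - 11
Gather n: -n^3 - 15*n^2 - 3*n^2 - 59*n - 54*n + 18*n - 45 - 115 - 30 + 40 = -n^3 - 18*n^2 - 95*n - 150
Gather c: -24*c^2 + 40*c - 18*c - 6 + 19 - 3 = -24*c^2 + 22*c + 10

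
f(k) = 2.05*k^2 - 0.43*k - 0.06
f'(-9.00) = -37.33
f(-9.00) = 169.86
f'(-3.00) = -12.73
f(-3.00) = 19.68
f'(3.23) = 12.81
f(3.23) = 19.94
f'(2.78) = 10.97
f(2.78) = 14.59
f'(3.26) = 12.94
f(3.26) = 20.32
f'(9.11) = 36.92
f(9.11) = 166.16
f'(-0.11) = -0.88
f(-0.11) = 0.01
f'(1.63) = 6.25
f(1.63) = 4.69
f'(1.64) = 6.29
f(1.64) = 4.75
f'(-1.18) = -5.27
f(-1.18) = 3.30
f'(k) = 4.1*k - 0.43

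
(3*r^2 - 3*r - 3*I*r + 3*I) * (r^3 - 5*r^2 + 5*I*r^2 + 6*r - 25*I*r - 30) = 3*r^5 - 18*r^4 + 12*I*r^4 + 48*r^3 - 72*I*r^3 - 198*r^2 + 42*I*r^2 + 165*r + 108*I*r - 90*I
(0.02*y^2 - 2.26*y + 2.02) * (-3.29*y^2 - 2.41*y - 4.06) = -0.0658*y^4 + 7.3872*y^3 - 1.2804*y^2 + 4.3074*y - 8.2012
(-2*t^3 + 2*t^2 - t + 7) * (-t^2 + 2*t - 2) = 2*t^5 - 6*t^4 + 9*t^3 - 13*t^2 + 16*t - 14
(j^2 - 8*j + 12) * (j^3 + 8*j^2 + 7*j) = j^5 - 45*j^3 + 40*j^2 + 84*j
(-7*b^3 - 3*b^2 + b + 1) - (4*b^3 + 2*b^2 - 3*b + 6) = -11*b^3 - 5*b^2 + 4*b - 5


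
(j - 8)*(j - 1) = j^2 - 9*j + 8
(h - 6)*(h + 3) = h^2 - 3*h - 18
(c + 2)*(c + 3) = c^2 + 5*c + 6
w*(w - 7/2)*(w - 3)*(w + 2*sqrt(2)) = w^4 - 13*w^3/2 + 2*sqrt(2)*w^3 - 13*sqrt(2)*w^2 + 21*w^2/2 + 21*sqrt(2)*w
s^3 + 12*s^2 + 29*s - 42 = (s - 1)*(s + 6)*(s + 7)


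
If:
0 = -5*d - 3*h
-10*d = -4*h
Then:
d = 0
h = 0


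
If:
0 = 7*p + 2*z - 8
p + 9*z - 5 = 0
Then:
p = 62/61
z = 27/61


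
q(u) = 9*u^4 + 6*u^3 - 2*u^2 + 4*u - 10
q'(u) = 36*u^3 + 18*u^2 - 4*u + 4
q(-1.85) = 43.19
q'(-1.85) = -154.93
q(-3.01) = 534.98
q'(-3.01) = -802.63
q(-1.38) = -2.46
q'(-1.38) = -50.81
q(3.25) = 1191.94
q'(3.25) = 1416.94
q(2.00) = 182.00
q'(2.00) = 356.00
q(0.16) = -9.38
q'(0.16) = 3.97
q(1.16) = 17.61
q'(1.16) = 79.77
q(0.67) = -4.60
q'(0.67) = 20.23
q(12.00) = 196742.00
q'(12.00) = 64756.00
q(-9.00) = 54467.00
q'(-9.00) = -24746.00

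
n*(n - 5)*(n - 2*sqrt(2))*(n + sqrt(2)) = n^4 - 5*n^3 - sqrt(2)*n^3 - 4*n^2 + 5*sqrt(2)*n^2 + 20*n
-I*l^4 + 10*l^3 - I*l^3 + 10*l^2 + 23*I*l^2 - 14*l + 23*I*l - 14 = (l + I)*(l + 2*I)*(l + 7*I)*(-I*l - I)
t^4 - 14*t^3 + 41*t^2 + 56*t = t*(t - 8)*(t - 7)*(t + 1)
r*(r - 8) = r^2 - 8*r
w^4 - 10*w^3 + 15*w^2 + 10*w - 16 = (w - 8)*(w - 2)*(w - 1)*(w + 1)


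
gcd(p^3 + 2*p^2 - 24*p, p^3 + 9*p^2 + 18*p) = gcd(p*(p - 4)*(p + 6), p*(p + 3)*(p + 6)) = p^2 + 6*p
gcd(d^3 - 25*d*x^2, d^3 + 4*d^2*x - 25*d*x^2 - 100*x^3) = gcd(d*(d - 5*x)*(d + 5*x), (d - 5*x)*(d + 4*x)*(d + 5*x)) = -d^2 + 25*x^2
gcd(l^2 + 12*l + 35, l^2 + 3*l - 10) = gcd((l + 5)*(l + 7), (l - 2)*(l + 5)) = l + 5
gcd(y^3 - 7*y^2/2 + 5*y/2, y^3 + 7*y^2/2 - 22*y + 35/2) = y^2 - 7*y/2 + 5/2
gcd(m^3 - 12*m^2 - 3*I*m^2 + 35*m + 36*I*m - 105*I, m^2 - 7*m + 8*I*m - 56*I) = m - 7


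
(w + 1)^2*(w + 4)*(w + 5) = w^4 + 11*w^3 + 39*w^2 + 49*w + 20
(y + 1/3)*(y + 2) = y^2 + 7*y/3 + 2/3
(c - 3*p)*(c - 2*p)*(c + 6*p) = c^3 + c^2*p - 24*c*p^2 + 36*p^3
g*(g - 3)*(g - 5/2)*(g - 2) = g^4 - 15*g^3/2 + 37*g^2/2 - 15*g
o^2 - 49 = (o - 7)*(o + 7)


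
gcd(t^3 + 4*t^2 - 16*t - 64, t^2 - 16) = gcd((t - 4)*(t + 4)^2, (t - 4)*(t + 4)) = t^2 - 16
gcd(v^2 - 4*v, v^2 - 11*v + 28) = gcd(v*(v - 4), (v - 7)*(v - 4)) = v - 4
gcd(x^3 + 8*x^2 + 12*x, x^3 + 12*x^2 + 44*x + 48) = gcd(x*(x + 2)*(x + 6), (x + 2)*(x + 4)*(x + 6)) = x^2 + 8*x + 12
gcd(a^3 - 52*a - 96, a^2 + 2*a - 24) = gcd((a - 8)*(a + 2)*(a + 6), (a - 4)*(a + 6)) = a + 6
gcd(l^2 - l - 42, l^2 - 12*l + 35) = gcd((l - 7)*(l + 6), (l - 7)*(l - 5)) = l - 7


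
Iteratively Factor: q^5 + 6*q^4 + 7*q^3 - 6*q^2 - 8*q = (q + 1)*(q^4 + 5*q^3 + 2*q^2 - 8*q) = (q + 1)*(q + 2)*(q^3 + 3*q^2 - 4*q) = (q - 1)*(q + 1)*(q + 2)*(q^2 + 4*q) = (q - 1)*(q + 1)*(q + 2)*(q + 4)*(q)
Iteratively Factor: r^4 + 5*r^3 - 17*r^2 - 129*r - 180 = (r + 3)*(r^3 + 2*r^2 - 23*r - 60) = (r - 5)*(r + 3)*(r^2 + 7*r + 12) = (r - 5)*(r + 3)*(r + 4)*(r + 3)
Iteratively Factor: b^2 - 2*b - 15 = (b + 3)*(b - 5)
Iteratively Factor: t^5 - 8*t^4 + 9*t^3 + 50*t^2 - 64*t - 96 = (t - 4)*(t^4 - 4*t^3 - 7*t^2 + 22*t + 24) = (t - 4)*(t + 2)*(t^3 - 6*t^2 + 5*t + 12) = (t - 4)*(t + 1)*(t + 2)*(t^2 - 7*t + 12) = (t - 4)^2*(t + 1)*(t + 2)*(t - 3)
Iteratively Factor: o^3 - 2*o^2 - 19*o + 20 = (o + 4)*(o^2 - 6*o + 5) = (o - 5)*(o + 4)*(o - 1)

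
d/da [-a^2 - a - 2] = -2*a - 1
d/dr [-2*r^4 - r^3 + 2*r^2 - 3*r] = -8*r^3 - 3*r^2 + 4*r - 3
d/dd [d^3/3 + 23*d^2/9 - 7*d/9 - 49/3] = d^2 + 46*d/9 - 7/9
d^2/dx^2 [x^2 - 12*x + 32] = 2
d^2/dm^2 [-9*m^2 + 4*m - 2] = -18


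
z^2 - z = z*(z - 1)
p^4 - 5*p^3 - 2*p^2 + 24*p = p*(p - 4)*(p - 3)*(p + 2)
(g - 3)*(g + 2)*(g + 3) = g^3 + 2*g^2 - 9*g - 18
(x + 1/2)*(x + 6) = x^2 + 13*x/2 + 3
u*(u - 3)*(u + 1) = u^3 - 2*u^2 - 3*u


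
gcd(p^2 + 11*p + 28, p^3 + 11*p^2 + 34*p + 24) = p + 4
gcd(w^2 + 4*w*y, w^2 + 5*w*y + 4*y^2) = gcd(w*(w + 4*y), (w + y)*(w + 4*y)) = w + 4*y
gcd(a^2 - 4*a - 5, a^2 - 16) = 1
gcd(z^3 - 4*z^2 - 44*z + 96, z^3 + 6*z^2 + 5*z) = 1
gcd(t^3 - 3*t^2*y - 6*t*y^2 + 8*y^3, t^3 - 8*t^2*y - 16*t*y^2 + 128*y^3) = -t + 4*y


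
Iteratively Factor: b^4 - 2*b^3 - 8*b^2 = (b + 2)*(b^3 - 4*b^2) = b*(b + 2)*(b^2 - 4*b) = b^2*(b + 2)*(b - 4)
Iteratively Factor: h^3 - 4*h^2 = (h)*(h^2 - 4*h) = h^2*(h - 4)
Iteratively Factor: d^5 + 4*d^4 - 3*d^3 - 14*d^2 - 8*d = (d + 4)*(d^4 - 3*d^2 - 2*d) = (d + 1)*(d + 4)*(d^3 - d^2 - 2*d) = (d + 1)^2*(d + 4)*(d^2 - 2*d) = d*(d + 1)^2*(d + 4)*(d - 2)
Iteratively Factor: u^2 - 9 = (u + 3)*(u - 3)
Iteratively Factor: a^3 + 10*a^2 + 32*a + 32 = (a + 4)*(a^2 + 6*a + 8) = (a + 4)^2*(a + 2)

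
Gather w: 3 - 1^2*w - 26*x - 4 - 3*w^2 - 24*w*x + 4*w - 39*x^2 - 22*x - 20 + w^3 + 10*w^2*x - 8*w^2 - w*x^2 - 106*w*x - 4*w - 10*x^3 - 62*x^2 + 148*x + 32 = w^3 + w^2*(10*x - 11) + w*(-x^2 - 130*x - 1) - 10*x^3 - 101*x^2 + 100*x + 11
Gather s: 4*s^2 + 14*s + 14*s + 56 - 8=4*s^2 + 28*s + 48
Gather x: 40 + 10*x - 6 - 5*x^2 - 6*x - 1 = -5*x^2 + 4*x + 33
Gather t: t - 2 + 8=t + 6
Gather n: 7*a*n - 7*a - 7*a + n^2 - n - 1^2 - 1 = -14*a + n^2 + n*(7*a - 1) - 2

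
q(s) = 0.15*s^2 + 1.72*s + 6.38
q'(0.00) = 1.72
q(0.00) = 6.38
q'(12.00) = 5.32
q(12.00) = 48.62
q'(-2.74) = 0.90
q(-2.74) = 2.79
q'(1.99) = 2.32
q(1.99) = 10.40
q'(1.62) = 2.21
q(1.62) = 9.56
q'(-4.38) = 0.41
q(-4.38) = 1.72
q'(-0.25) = 1.64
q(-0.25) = 5.96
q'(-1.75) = 1.20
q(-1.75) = 3.83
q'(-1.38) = 1.31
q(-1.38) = 4.29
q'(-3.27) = 0.74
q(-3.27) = 2.36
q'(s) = 0.3*s + 1.72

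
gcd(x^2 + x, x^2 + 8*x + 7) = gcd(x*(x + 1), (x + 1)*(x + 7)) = x + 1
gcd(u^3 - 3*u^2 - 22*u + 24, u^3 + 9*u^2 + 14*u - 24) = u^2 + 3*u - 4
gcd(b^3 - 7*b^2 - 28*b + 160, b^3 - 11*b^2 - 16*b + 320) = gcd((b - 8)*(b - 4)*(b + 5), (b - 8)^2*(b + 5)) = b^2 - 3*b - 40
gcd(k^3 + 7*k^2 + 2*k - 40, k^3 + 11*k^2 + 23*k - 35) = k + 5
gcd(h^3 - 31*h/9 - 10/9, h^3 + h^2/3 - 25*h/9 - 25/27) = h^2 + 2*h + 5/9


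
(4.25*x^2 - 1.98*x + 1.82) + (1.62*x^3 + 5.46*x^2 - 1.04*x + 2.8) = 1.62*x^3 + 9.71*x^2 - 3.02*x + 4.62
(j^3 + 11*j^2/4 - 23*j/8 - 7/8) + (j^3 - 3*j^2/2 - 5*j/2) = 2*j^3 + 5*j^2/4 - 43*j/8 - 7/8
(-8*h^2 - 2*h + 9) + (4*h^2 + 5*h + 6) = -4*h^2 + 3*h + 15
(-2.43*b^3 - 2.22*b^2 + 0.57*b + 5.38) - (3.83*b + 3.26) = -2.43*b^3 - 2.22*b^2 - 3.26*b + 2.12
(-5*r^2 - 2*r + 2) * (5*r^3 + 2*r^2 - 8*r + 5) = -25*r^5 - 20*r^4 + 46*r^3 - 5*r^2 - 26*r + 10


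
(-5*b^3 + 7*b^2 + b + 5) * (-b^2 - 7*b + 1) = 5*b^5 + 28*b^4 - 55*b^3 - 5*b^2 - 34*b + 5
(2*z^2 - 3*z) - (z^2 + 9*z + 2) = z^2 - 12*z - 2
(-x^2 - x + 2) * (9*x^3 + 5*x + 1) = -9*x^5 - 9*x^4 + 13*x^3 - 6*x^2 + 9*x + 2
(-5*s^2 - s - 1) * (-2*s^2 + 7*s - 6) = 10*s^4 - 33*s^3 + 25*s^2 - s + 6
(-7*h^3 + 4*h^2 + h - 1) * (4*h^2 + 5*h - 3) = -28*h^5 - 19*h^4 + 45*h^3 - 11*h^2 - 8*h + 3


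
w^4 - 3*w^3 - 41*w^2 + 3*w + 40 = (w - 8)*(w - 1)*(w + 1)*(w + 5)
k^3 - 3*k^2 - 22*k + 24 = (k - 6)*(k - 1)*(k + 4)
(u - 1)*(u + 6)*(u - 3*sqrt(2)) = u^3 - 3*sqrt(2)*u^2 + 5*u^2 - 15*sqrt(2)*u - 6*u + 18*sqrt(2)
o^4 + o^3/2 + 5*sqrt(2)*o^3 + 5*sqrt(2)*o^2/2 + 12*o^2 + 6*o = o*(o + 1/2)*(o + 2*sqrt(2))*(o + 3*sqrt(2))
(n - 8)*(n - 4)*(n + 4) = n^3 - 8*n^2 - 16*n + 128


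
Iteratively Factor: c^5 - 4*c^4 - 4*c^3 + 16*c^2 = (c)*(c^4 - 4*c^3 - 4*c^2 + 16*c) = c*(c - 2)*(c^3 - 2*c^2 - 8*c) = c*(c - 2)*(c + 2)*(c^2 - 4*c) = c*(c - 4)*(c - 2)*(c + 2)*(c)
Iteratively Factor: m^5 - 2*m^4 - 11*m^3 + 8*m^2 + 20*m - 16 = (m + 2)*(m^4 - 4*m^3 - 3*m^2 + 14*m - 8) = (m + 2)^2*(m^3 - 6*m^2 + 9*m - 4) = (m - 1)*(m + 2)^2*(m^2 - 5*m + 4) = (m - 1)^2*(m + 2)^2*(m - 4)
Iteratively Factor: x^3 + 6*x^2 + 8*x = (x)*(x^2 + 6*x + 8) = x*(x + 4)*(x + 2)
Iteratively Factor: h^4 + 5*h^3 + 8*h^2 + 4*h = (h + 2)*(h^3 + 3*h^2 + 2*h) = h*(h + 2)*(h^2 + 3*h + 2) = h*(h + 2)^2*(h + 1)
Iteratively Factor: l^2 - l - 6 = (l + 2)*(l - 3)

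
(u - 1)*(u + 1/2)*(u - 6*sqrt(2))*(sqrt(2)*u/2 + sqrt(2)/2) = sqrt(2)*u^4/2 - 6*u^3 + sqrt(2)*u^3/4 - 3*u^2 - sqrt(2)*u^2/2 - sqrt(2)*u/4 + 6*u + 3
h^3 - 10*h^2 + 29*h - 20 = (h - 5)*(h - 4)*(h - 1)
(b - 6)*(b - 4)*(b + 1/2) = b^3 - 19*b^2/2 + 19*b + 12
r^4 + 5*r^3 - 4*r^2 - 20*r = r*(r - 2)*(r + 2)*(r + 5)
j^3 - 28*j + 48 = (j - 4)*(j - 2)*(j + 6)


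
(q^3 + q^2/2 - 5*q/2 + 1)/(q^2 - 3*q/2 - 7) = (2*q^2 - 3*q + 1)/(2*q - 7)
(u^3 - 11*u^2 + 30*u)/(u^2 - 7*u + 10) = u*(u - 6)/(u - 2)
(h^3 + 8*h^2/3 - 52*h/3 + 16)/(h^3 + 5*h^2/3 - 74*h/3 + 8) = (3*h^2 - 10*h + 8)/(3*h^2 - 13*h + 4)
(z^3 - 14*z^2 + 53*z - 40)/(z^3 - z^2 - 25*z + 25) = (z - 8)/(z + 5)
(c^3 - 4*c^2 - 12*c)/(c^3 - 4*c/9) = 9*(c^2 - 4*c - 12)/(9*c^2 - 4)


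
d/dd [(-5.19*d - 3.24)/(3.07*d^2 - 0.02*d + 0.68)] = (15.9333*d^2 + 19.8936*d - 3.594)/(9.4249*d^4 - 0.1228*d^3 + 4.1756*d^2 - 0.0272*d + 0.4624)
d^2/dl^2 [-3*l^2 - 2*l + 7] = -6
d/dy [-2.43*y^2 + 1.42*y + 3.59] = 1.42 - 4.86*y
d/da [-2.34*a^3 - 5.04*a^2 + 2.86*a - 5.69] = -7.02*a^2 - 10.08*a + 2.86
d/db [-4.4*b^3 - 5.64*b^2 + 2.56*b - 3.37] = -13.2*b^2 - 11.28*b + 2.56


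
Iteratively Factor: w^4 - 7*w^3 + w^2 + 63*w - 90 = (w - 5)*(w^3 - 2*w^2 - 9*w + 18) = (w - 5)*(w - 3)*(w^2 + w - 6) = (w - 5)*(w - 3)*(w + 3)*(w - 2)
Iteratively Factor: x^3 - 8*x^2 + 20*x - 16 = (x - 4)*(x^2 - 4*x + 4) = (x - 4)*(x - 2)*(x - 2)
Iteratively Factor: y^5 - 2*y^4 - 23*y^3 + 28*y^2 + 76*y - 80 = (y + 4)*(y^4 - 6*y^3 + y^2 + 24*y - 20) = (y - 1)*(y + 4)*(y^3 - 5*y^2 - 4*y + 20) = (y - 5)*(y - 1)*(y + 4)*(y^2 - 4) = (y - 5)*(y - 1)*(y + 2)*(y + 4)*(y - 2)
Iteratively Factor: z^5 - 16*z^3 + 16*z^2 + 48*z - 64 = (z - 2)*(z^4 + 2*z^3 - 12*z^2 - 8*z + 32) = (z - 2)^2*(z^3 + 4*z^2 - 4*z - 16) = (z - 2)^2*(z + 2)*(z^2 + 2*z - 8) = (z - 2)^2*(z + 2)*(z + 4)*(z - 2)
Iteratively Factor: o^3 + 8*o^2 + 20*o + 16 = (o + 2)*(o^2 + 6*o + 8) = (o + 2)*(o + 4)*(o + 2)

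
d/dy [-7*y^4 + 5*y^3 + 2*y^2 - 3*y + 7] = -28*y^3 + 15*y^2 + 4*y - 3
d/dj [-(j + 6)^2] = -2*j - 12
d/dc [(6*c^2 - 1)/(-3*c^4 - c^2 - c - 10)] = (-12*c*(3*c^4 + c^2 + c + 10) + (6*c^2 - 1)*(12*c^3 + 2*c + 1))/(3*c^4 + c^2 + c + 10)^2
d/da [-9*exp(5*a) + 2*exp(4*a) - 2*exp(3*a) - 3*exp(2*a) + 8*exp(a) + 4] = (-45*exp(4*a) + 8*exp(3*a) - 6*exp(2*a) - 6*exp(a) + 8)*exp(a)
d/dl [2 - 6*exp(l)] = -6*exp(l)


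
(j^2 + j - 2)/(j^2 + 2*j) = (j - 1)/j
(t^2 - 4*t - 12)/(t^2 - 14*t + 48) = (t + 2)/(t - 8)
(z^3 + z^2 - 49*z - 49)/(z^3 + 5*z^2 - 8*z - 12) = (z^2 - 49)/(z^2 + 4*z - 12)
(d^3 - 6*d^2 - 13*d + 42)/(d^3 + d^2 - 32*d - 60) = (d^3 - 6*d^2 - 13*d + 42)/(d^3 + d^2 - 32*d - 60)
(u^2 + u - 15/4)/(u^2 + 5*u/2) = (u - 3/2)/u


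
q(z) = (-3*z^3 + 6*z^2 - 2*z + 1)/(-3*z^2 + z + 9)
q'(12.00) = 0.98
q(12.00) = 10.57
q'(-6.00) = 0.85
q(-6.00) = -8.35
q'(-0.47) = -1.44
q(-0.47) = 0.45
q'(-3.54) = 0.23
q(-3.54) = -6.73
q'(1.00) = 0.35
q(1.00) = 0.29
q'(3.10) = 0.74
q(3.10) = 2.21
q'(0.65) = 0.30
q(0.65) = 0.17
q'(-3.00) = -0.45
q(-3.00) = -6.76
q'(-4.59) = 0.67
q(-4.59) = -7.26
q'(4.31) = 0.89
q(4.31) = 3.21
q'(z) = (6*z - 1)*(-3*z^3 + 6*z^2 - 2*z + 1)/(-3*z^2 + z + 9)^2 + (-9*z^2 + 12*z - 2)/(-3*z^2 + z + 9) = (9*z^4 - 6*z^3 - 81*z^2 + 114*z - 19)/(9*z^4 - 6*z^3 - 53*z^2 + 18*z + 81)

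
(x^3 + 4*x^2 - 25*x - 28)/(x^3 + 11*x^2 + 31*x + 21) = (x - 4)/(x + 3)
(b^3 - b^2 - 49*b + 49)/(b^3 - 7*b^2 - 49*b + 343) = (b - 1)/(b - 7)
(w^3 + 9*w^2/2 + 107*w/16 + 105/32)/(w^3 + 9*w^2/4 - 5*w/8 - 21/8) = (w + 5/4)/(w - 1)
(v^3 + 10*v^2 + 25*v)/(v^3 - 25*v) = (v + 5)/(v - 5)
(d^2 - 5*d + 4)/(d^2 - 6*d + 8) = (d - 1)/(d - 2)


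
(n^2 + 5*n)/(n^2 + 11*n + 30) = n/(n + 6)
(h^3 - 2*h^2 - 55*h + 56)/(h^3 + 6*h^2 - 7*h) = (h - 8)/h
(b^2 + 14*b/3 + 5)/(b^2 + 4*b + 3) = (b + 5/3)/(b + 1)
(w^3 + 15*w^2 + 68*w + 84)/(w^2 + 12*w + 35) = (w^2 + 8*w + 12)/(w + 5)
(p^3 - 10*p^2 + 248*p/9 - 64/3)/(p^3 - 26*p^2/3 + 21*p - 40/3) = (p^2 - 22*p/3 + 8)/(p^2 - 6*p + 5)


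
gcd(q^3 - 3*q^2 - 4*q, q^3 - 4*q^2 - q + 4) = q^2 - 3*q - 4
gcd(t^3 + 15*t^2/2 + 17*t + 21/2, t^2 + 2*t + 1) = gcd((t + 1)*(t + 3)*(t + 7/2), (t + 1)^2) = t + 1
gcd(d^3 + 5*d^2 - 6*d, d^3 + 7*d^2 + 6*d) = d^2 + 6*d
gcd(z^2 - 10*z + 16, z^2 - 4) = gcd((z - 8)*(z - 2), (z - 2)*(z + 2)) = z - 2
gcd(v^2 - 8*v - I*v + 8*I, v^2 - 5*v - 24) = v - 8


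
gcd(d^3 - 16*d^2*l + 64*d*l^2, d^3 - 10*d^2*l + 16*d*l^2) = d^2 - 8*d*l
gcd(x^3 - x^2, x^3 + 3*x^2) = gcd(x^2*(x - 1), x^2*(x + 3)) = x^2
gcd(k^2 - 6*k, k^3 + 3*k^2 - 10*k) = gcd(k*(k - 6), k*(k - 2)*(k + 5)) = k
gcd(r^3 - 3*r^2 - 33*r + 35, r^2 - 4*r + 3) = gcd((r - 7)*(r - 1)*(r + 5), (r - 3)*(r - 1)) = r - 1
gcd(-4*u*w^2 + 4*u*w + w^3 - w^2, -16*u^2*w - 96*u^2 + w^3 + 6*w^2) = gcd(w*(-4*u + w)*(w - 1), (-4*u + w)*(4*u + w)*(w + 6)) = 4*u - w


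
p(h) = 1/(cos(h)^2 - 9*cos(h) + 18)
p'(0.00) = 0.00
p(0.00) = 0.10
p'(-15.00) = 0.01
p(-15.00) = 0.04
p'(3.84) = 0.01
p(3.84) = 0.04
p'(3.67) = 0.01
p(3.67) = 0.04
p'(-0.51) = 0.03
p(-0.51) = 0.09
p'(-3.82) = -0.01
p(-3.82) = 0.04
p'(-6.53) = 0.02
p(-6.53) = 0.10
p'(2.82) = -0.00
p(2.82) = 0.04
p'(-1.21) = 0.03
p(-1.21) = 0.07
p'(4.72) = 0.03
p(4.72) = 0.06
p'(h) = (2*sin(h)*cos(h) - 9*sin(h))/(cos(h)^2 - 9*cos(h) + 18)^2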